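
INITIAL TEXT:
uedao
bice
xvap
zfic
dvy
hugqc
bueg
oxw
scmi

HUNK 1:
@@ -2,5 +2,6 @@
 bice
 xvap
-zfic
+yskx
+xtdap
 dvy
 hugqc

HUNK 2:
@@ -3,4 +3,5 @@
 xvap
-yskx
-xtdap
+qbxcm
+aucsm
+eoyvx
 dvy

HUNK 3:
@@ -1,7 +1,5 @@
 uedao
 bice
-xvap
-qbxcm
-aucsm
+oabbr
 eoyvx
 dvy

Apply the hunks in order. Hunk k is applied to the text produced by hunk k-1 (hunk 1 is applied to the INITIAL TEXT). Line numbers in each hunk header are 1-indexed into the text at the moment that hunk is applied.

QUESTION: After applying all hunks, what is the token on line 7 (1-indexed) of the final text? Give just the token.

Hunk 1: at line 2 remove [zfic] add [yskx,xtdap] -> 10 lines: uedao bice xvap yskx xtdap dvy hugqc bueg oxw scmi
Hunk 2: at line 3 remove [yskx,xtdap] add [qbxcm,aucsm,eoyvx] -> 11 lines: uedao bice xvap qbxcm aucsm eoyvx dvy hugqc bueg oxw scmi
Hunk 3: at line 1 remove [xvap,qbxcm,aucsm] add [oabbr] -> 9 lines: uedao bice oabbr eoyvx dvy hugqc bueg oxw scmi
Final line 7: bueg

Answer: bueg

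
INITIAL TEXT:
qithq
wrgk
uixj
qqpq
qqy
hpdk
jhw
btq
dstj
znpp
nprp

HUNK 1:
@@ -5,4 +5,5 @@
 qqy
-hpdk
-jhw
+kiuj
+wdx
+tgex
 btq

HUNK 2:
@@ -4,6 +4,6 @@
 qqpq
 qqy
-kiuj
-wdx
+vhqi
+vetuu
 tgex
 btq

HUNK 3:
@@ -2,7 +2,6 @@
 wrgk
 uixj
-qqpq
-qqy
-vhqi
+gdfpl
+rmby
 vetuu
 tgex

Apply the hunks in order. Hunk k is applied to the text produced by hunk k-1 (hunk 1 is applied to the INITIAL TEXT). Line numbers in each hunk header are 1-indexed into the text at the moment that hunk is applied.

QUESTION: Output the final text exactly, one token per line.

Hunk 1: at line 5 remove [hpdk,jhw] add [kiuj,wdx,tgex] -> 12 lines: qithq wrgk uixj qqpq qqy kiuj wdx tgex btq dstj znpp nprp
Hunk 2: at line 4 remove [kiuj,wdx] add [vhqi,vetuu] -> 12 lines: qithq wrgk uixj qqpq qqy vhqi vetuu tgex btq dstj znpp nprp
Hunk 3: at line 2 remove [qqpq,qqy,vhqi] add [gdfpl,rmby] -> 11 lines: qithq wrgk uixj gdfpl rmby vetuu tgex btq dstj znpp nprp

Answer: qithq
wrgk
uixj
gdfpl
rmby
vetuu
tgex
btq
dstj
znpp
nprp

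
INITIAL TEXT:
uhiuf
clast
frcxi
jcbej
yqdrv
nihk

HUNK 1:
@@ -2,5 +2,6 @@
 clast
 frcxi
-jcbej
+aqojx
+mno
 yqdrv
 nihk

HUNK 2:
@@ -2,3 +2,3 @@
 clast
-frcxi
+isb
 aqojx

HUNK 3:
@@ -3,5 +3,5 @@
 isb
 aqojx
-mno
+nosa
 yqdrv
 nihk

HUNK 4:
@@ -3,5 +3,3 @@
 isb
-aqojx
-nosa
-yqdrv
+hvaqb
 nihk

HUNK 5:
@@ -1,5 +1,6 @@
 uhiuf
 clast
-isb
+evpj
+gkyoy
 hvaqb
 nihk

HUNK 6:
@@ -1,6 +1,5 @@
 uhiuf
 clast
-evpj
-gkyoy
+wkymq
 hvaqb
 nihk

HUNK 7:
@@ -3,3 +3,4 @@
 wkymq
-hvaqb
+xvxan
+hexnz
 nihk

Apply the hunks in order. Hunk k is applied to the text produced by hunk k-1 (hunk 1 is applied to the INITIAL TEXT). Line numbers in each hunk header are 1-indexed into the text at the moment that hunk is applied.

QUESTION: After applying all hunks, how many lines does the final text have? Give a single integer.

Answer: 6

Derivation:
Hunk 1: at line 2 remove [jcbej] add [aqojx,mno] -> 7 lines: uhiuf clast frcxi aqojx mno yqdrv nihk
Hunk 2: at line 2 remove [frcxi] add [isb] -> 7 lines: uhiuf clast isb aqojx mno yqdrv nihk
Hunk 3: at line 3 remove [mno] add [nosa] -> 7 lines: uhiuf clast isb aqojx nosa yqdrv nihk
Hunk 4: at line 3 remove [aqojx,nosa,yqdrv] add [hvaqb] -> 5 lines: uhiuf clast isb hvaqb nihk
Hunk 5: at line 1 remove [isb] add [evpj,gkyoy] -> 6 lines: uhiuf clast evpj gkyoy hvaqb nihk
Hunk 6: at line 1 remove [evpj,gkyoy] add [wkymq] -> 5 lines: uhiuf clast wkymq hvaqb nihk
Hunk 7: at line 3 remove [hvaqb] add [xvxan,hexnz] -> 6 lines: uhiuf clast wkymq xvxan hexnz nihk
Final line count: 6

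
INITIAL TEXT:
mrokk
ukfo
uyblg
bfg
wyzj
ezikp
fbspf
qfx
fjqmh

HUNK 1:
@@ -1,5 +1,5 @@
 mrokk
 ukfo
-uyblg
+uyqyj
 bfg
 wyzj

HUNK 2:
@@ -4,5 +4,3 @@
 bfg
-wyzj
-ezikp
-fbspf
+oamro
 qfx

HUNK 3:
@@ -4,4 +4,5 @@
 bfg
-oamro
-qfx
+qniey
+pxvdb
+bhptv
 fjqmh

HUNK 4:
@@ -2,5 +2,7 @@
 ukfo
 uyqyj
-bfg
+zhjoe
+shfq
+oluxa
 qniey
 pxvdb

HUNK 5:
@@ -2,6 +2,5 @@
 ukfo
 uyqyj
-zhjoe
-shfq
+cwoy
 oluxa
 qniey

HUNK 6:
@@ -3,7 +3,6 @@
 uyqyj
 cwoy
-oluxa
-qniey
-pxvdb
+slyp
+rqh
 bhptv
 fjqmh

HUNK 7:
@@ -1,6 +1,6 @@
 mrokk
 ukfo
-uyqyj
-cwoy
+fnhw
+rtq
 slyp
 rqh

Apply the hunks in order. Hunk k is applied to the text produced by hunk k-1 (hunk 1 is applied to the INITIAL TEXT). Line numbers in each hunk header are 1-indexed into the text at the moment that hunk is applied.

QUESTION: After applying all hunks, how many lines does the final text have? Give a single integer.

Hunk 1: at line 1 remove [uyblg] add [uyqyj] -> 9 lines: mrokk ukfo uyqyj bfg wyzj ezikp fbspf qfx fjqmh
Hunk 2: at line 4 remove [wyzj,ezikp,fbspf] add [oamro] -> 7 lines: mrokk ukfo uyqyj bfg oamro qfx fjqmh
Hunk 3: at line 4 remove [oamro,qfx] add [qniey,pxvdb,bhptv] -> 8 lines: mrokk ukfo uyqyj bfg qniey pxvdb bhptv fjqmh
Hunk 4: at line 2 remove [bfg] add [zhjoe,shfq,oluxa] -> 10 lines: mrokk ukfo uyqyj zhjoe shfq oluxa qniey pxvdb bhptv fjqmh
Hunk 5: at line 2 remove [zhjoe,shfq] add [cwoy] -> 9 lines: mrokk ukfo uyqyj cwoy oluxa qniey pxvdb bhptv fjqmh
Hunk 6: at line 3 remove [oluxa,qniey,pxvdb] add [slyp,rqh] -> 8 lines: mrokk ukfo uyqyj cwoy slyp rqh bhptv fjqmh
Hunk 7: at line 1 remove [uyqyj,cwoy] add [fnhw,rtq] -> 8 lines: mrokk ukfo fnhw rtq slyp rqh bhptv fjqmh
Final line count: 8

Answer: 8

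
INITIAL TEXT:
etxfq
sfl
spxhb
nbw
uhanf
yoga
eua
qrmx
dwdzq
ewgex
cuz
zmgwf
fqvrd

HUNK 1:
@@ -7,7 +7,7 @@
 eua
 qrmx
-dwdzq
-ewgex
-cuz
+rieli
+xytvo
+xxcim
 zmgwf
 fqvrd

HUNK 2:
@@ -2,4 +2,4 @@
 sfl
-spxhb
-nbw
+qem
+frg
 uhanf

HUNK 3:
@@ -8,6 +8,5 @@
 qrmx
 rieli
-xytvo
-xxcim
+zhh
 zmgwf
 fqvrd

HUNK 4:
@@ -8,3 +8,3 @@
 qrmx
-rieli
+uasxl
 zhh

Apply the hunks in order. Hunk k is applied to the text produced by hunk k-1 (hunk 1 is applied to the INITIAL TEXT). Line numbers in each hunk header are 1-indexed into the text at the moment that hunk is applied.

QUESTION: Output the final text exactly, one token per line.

Hunk 1: at line 7 remove [dwdzq,ewgex,cuz] add [rieli,xytvo,xxcim] -> 13 lines: etxfq sfl spxhb nbw uhanf yoga eua qrmx rieli xytvo xxcim zmgwf fqvrd
Hunk 2: at line 2 remove [spxhb,nbw] add [qem,frg] -> 13 lines: etxfq sfl qem frg uhanf yoga eua qrmx rieli xytvo xxcim zmgwf fqvrd
Hunk 3: at line 8 remove [xytvo,xxcim] add [zhh] -> 12 lines: etxfq sfl qem frg uhanf yoga eua qrmx rieli zhh zmgwf fqvrd
Hunk 4: at line 8 remove [rieli] add [uasxl] -> 12 lines: etxfq sfl qem frg uhanf yoga eua qrmx uasxl zhh zmgwf fqvrd

Answer: etxfq
sfl
qem
frg
uhanf
yoga
eua
qrmx
uasxl
zhh
zmgwf
fqvrd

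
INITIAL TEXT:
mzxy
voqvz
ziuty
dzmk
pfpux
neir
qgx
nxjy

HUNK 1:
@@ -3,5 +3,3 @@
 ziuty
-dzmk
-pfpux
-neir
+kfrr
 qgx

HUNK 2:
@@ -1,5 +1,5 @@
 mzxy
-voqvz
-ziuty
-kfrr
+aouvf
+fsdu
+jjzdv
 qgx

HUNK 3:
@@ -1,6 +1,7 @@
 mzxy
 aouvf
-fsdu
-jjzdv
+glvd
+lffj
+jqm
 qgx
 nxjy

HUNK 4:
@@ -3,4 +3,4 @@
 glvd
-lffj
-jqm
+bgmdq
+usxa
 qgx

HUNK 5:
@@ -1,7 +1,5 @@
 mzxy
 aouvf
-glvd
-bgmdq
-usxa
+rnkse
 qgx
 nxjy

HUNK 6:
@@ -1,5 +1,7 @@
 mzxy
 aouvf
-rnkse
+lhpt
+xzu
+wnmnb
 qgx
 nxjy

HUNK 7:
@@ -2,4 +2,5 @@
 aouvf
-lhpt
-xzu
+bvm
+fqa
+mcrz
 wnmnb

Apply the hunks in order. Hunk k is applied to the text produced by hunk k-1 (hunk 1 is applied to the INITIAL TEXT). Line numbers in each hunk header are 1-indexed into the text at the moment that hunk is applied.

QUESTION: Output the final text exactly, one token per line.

Hunk 1: at line 3 remove [dzmk,pfpux,neir] add [kfrr] -> 6 lines: mzxy voqvz ziuty kfrr qgx nxjy
Hunk 2: at line 1 remove [voqvz,ziuty,kfrr] add [aouvf,fsdu,jjzdv] -> 6 lines: mzxy aouvf fsdu jjzdv qgx nxjy
Hunk 3: at line 1 remove [fsdu,jjzdv] add [glvd,lffj,jqm] -> 7 lines: mzxy aouvf glvd lffj jqm qgx nxjy
Hunk 4: at line 3 remove [lffj,jqm] add [bgmdq,usxa] -> 7 lines: mzxy aouvf glvd bgmdq usxa qgx nxjy
Hunk 5: at line 1 remove [glvd,bgmdq,usxa] add [rnkse] -> 5 lines: mzxy aouvf rnkse qgx nxjy
Hunk 6: at line 1 remove [rnkse] add [lhpt,xzu,wnmnb] -> 7 lines: mzxy aouvf lhpt xzu wnmnb qgx nxjy
Hunk 7: at line 2 remove [lhpt,xzu] add [bvm,fqa,mcrz] -> 8 lines: mzxy aouvf bvm fqa mcrz wnmnb qgx nxjy

Answer: mzxy
aouvf
bvm
fqa
mcrz
wnmnb
qgx
nxjy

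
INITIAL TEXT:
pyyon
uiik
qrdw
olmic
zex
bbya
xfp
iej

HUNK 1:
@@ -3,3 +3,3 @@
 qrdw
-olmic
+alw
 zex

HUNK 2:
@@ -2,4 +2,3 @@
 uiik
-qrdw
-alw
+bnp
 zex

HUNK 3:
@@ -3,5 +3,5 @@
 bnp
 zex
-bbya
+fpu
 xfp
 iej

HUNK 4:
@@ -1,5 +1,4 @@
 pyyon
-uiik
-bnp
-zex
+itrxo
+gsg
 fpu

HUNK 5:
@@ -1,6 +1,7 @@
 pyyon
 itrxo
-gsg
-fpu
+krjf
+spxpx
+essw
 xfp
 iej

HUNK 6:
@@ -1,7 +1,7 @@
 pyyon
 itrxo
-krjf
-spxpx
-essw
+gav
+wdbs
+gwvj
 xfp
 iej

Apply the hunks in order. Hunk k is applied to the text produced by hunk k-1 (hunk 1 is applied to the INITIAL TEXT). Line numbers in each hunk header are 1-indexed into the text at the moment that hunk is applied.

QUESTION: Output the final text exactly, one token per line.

Answer: pyyon
itrxo
gav
wdbs
gwvj
xfp
iej

Derivation:
Hunk 1: at line 3 remove [olmic] add [alw] -> 8 lines: pyyon uiik qrdw alw zex bbya xfp iej
Hunk 2: at line 2 remove [qrdw,alw] add [bnp] -> 7 lines: pyyon uiik bnp zex bbya xfp iej
Hunk 3: at line 3 remove [bbya] add [fpu] -> 7 lines: pyyon uiik bnp zex fpu xfp iej
Hunk 4: at line 1 remove [uiik,bnp,zex] add [itrxo,gsg] -> 6 lines: pyyon itrxo gsg fpu xfp iej
Hunk 5: at line 1 remove [gsg,fpu] add [krjf,spxpx,essw] -> 7 lines: pyyon itrxo krjf spxpx essw xfp iej
Hunk 6: at line 1 remove [krjf,spxpx,essw] add [gav,wdbs,gwvj] -> 7 lines: pyyon itrxo gav wdbs gwvj xfp iej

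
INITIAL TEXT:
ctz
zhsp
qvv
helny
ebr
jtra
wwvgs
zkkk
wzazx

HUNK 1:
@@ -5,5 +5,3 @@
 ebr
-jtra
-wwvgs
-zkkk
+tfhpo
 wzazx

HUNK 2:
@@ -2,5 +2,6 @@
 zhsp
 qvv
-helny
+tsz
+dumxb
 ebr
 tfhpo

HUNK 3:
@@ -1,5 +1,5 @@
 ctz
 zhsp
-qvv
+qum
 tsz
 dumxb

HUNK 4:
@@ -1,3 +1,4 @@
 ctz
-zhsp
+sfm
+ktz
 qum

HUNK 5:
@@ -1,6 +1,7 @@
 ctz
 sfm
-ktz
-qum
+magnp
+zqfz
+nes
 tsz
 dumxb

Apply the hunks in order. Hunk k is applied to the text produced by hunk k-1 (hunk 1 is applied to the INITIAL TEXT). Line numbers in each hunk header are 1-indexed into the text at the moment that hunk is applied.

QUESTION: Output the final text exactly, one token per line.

Answer: ctz
sfm
magnp
zqfz
nes
tsz
dumxb
ebr
tfhpo
wzazx

Derivation:
Hunk 1: at line 5 remove [jtra,wwvgs,zkkk] add [tfhpo] -> 7 lines: ctz zhsp qvv helny ebr tfhpo wzazx
Hunk 2: at line 2 remove [helny] add [tsz,dumxb] -> 8 lines: ctz zhsp qvv tsz dumxb ebr tfhpo wzazx
Hunk 3: at line 1 remove [qvv] add [qum] -> 8 lines: ctz zhsp qum tsz dumxb ebr tfhpo wzazx
Hunk 4: at line 1 remove [zhsp] add [sfm,ktz] -> 9 lines: ctz sfm ktz qum tsz dumxb ebr tfhpo wzazx
Hunk 5: at line 1 remove [ktz,qum] add [magnp,zqfz,nes] -> 10 lines: ctz sfm magnp zqfz nes tsz dumxb ebr tfhpo wzazx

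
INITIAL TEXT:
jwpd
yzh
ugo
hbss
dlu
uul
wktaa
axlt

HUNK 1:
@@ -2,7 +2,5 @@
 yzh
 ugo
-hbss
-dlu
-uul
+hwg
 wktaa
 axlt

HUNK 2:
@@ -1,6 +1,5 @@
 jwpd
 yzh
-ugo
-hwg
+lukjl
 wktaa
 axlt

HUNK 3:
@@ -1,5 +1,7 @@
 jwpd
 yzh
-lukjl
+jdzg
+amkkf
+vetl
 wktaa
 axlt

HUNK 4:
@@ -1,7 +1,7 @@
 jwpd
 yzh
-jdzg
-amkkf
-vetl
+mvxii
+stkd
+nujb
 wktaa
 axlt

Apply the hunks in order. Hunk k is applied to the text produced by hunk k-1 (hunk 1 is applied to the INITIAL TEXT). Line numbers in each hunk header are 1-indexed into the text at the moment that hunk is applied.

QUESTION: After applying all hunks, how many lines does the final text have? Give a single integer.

Answer: 7

Derivation:
Hunk 1: at line 2 remove [hbss,dlu,uul] add [hwg] -> 6 lines: jwpd yzh ugo hwg wktaa axlt
Hunk 2: at line 1 remove [ugo,hwg] add [lukjl] -> 5 lines: jwpd yzh lukjl wktaa axlt
Hunk 3: at line 1 remove [lukjl] add [jdzg,amkkf,vetl] -> 7 lines: jwpd yzh jdzg amkkf vetl wktaa axlt
Hunk 4: at line 1 remove [jdzg,amkkf,vetl] add [mvxii,stkd,nujb] -> 7 lines: jwpd yzh mvxii stkd nujb wktaa axlt
Final line count: 7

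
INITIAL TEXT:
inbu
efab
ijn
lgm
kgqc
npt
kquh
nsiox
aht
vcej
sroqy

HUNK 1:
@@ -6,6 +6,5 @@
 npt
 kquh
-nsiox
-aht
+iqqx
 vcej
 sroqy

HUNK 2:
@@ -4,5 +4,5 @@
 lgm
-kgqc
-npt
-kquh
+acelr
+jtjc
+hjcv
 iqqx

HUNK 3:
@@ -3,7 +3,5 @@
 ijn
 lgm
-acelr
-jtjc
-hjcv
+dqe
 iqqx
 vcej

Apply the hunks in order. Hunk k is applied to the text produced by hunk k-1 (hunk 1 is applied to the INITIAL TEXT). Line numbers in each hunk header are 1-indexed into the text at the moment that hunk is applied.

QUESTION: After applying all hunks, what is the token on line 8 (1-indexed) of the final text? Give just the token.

Hunk 1: at line 6 remove [nsiox,aht] add [iqqx] -> 10 lines: inbu efab ijn lgm kgqc npt kquh iqqx vcej sroqy
Hunk 2: at line 4 remove [kgqc,npt,kquh] add [acelr,jtjc,hjcv] -> 10 lines: inbu efab ijn lgm acelr jtjc hjcv iqqx vcej sroqy
Hunk 3: at line 3 remove [acelr,jtjc,hjcv] add [dqe] -> 8 lines: inbu efab ijn lgm dqe iqqx vcej sroqy
Final line 8: sroqy

Answer: sroqy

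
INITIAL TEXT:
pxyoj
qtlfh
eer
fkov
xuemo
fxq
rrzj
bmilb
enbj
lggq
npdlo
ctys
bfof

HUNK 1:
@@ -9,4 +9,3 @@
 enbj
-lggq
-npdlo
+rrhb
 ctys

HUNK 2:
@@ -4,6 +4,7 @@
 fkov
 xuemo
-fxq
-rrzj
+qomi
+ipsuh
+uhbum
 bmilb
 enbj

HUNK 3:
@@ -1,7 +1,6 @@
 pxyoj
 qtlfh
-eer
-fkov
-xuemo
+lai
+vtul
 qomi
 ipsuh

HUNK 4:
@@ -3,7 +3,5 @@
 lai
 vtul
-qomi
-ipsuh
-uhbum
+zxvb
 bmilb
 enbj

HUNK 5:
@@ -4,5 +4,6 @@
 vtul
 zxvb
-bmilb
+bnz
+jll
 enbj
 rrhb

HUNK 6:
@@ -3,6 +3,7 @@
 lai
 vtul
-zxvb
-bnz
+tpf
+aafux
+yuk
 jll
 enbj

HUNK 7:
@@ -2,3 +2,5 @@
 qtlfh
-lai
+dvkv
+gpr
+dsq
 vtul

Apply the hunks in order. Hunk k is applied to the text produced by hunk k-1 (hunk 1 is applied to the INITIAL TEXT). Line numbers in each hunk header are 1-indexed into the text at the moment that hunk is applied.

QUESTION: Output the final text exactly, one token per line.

Answer: pxyoj
qtlfh
dvkv
gpr
dsq
vtul
tpf
aafux
yuk
jll
enbj
rrhb
ctys
bfof

Derivation:
Hunk 1: at line 9 remove [lggq,npdlo] add [rrhb] -> 12 lines: pxyoj qtlfh eer fkov xuemo fxq rrzj bmilb enbj rrhb ctys bfof
Hunk 2: at line 4 remove [fxq,rrzj] add [qomi,ipsuh,uhbum] -> 13 lines: pxyoj qtlfh eer fkov xuemo qomi ipsuh uhbum bmilb enbj rrhb ctys bfof
Hunk 3: at line 1 remove [eer,fkov,xuemo] add [lai,vtul] -> 12 lines: pxyoj qtlfh lai vtul qomi ipsuh uhbum bmilb enbj rrhb ctys bfof
Hunk 4: at line 3 remove [qomi,ipsuh,uhbum] add [zxvb] -> 10 lines: pxyoj qtlfh lai vtul zxvb bmilb enbj rrhb ctys bfof
Hunk 5: at line 4 remove [bmilb] add [bnz,jll] -> 11 lines: pxyoj qtlfh lai vtul zxvb bnz jll enbj rrhb ctys bfof
Hunk 6: at line 3 remove [zxvb,bnz] add [tpf,aafux,yuk] -> 12 lines: pxyoj qtlfh lai vtul tpf aafux yuk jll enbj rrhb ctys bfof
Hunk 7: at line 2 remove [lai] add [dvkv,gpr,dsq] -> 14 lines: pxyoj qtlfh dvkv gpr dsq vtul tpf aafux yuk jll enbj rrhb ctys bfof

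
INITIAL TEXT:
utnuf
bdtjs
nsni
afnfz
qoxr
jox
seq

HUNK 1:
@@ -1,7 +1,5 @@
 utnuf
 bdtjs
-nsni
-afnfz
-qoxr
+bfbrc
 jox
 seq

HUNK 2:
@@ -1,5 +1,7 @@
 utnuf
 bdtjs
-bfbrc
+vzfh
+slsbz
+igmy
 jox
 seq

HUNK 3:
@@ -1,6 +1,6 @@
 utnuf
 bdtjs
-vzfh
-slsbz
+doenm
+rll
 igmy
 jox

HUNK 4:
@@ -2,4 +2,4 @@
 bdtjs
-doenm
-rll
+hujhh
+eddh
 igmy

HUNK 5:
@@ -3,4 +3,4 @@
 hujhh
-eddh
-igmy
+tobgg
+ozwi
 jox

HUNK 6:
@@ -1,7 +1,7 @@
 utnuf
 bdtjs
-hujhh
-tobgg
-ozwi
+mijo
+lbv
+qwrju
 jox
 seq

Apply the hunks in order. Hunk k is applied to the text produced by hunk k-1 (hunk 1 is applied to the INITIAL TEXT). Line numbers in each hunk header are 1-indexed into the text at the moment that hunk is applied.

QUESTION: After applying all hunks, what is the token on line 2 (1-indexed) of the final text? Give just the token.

Hunk 1: at line 1 remove [nsni,afnfz,qoxr] add [bfbrc] -> 5 lines: utnuf bdtjs bfbrc jox seq
Hunk 2: at line 1 remove [bfbrc] add [vzfh,slsbz,igmy] -> 7 lines: utnuf bdtjs vzfh slsbz igmy jox seq
Hunk 3: at line 1 remove [vzfh,slsbz] add [doenm,rll] -> 7 lines: utnuf bdtjs doenm rll igmy jox seq
Hunk 4: at line 2 remove [doenm,rll] add [hujhh,eddh] -> 7 lines: utnuf bdtjs hujhh eddh igmy jox seq
Hunk 5: at line 3 remove [eddh,igmy] add [tobgg,ozwi] -> 7 lines: utnuf bdtjs hujhh tobgg ozwi jox seq
Hunk 6: at line 1 remove [hujhh,tobgg,ozwi] add [mijo,lbv,qwrju] -> 7 lines: utnuf bdtjs mijo lbv qwrju jox seq
Final line 2: bdtjs

Answer: bdtjs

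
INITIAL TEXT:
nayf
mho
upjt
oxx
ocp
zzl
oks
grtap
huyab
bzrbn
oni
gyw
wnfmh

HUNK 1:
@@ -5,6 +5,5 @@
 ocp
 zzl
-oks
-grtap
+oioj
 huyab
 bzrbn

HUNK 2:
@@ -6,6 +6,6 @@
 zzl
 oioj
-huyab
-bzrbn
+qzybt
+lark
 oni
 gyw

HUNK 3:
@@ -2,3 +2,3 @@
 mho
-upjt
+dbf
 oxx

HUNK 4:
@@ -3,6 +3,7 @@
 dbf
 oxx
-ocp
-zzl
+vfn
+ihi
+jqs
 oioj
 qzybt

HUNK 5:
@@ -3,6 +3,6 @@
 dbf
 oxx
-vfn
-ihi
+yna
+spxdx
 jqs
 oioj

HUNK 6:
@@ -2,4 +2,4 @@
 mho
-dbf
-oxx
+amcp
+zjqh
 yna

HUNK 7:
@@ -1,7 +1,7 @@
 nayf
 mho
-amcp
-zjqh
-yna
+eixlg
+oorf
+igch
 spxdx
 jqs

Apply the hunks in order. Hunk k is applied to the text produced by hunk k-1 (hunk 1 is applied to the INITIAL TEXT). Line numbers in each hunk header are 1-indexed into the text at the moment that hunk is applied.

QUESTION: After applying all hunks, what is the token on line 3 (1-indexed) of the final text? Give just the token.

Answer: eixlg

Derivation:
Hunk 1: at line 5 remove [oks,grtap] add [oioj] -> 12 lines: nayf mho upjt oxx ocp zzl oioj huyab bzrbn oni gyw wnfmh
Hunk 2: at line 6 remove [huyab,bzrbn] add [qzybt,lark] -> 12 lines: nayf mho upjt oxx ocp zzl oioj qzybt lark oni gyw wnfmh
Hunk 3: at line 2 remove [upjt] add [dbf] -> 12 lines: nayf mho dbf oxx ocp zzl oioj qzybt lark oni gyw wnfmh
Hunk 4: at line 3 remove [ocp,zzl] add [vfn,ihi,jqs] -> 13 lines: nayf mho dbf oxx vfn ihi jqs oioj qzybt lark oni gyw wnfmh
Hunk 5: at line 3 remove [vfn,ihi] add [yna,spxdx] -> 13 lines: nayf mho dbf oxx yna spxdx jqs oioj qzybt lark oni gyw wnfmh
Hunk 6: at line 2 remove [dbf,oxx] add [amcp,zjqh] -> 13 lines: nayf mho amcp zjqh yna spxdx jqs oioj qzybt lark oni gyw wnfmh
Hunk 7: at line 1 remove [amcp,zjqh,yna] add [eixlg,oorf,igch] -> 13 lines: nayf mho eixlg oorf igch spxdx jqs oioj qzybt lark oni gyw wnfmh
Final line 3: eixlg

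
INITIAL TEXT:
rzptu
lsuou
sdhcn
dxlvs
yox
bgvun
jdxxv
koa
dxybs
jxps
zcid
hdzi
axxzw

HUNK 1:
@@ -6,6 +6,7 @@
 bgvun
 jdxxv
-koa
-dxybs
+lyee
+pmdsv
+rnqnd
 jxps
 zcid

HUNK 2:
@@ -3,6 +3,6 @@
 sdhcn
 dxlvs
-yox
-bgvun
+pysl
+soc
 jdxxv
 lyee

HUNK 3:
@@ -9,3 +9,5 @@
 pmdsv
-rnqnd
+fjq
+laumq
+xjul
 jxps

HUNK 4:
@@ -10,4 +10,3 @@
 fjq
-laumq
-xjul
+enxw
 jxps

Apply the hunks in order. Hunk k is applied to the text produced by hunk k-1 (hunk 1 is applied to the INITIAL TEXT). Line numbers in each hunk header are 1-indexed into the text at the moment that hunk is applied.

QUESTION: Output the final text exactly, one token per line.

Hunk 1: at line 6 remove [koa,dxybs] add [lyee,pmdsv,rnqnd] -> 14 lines: rzptu lsuou sdhcn dxlvs yox bgvun jdxxv lyee pmdsv rnqnd jxps zcid hdzi axxzw
Hunk 2: at line 3 remove [yox,bgvun] add [pysl,soc] -> 14 lines: rzptu lsuou sdhcn dxlvs pysl soc jdxxv lyee pmdsv rnqnd jxps zcid hdzi axxzw
Hunk 3: at line 9 remove [rnqnd] add [fjq,laumq,xjul] -> 16 lines: rzptu lsuou sdhcn dxlvs pysl soc jdxxv lyee pmdsv fjq laumq xjul jxps zcid hdzi axxzw
Hunk 4: at line 10 remove [laumq,xjul] add [enxw] -> 15 lines: rzptu lsuou sdhcn dxlvs pysl soc jdxxv lyee pmdsv fjq enxw jxps zcid hdzi axxzw

Answer: rzptu
lsuou
sdhcn
dxlvs
pysl
soc
jdxxv
lyee
pmdsv
fjq
enxw
jxps
zcid
hdzi
axxzw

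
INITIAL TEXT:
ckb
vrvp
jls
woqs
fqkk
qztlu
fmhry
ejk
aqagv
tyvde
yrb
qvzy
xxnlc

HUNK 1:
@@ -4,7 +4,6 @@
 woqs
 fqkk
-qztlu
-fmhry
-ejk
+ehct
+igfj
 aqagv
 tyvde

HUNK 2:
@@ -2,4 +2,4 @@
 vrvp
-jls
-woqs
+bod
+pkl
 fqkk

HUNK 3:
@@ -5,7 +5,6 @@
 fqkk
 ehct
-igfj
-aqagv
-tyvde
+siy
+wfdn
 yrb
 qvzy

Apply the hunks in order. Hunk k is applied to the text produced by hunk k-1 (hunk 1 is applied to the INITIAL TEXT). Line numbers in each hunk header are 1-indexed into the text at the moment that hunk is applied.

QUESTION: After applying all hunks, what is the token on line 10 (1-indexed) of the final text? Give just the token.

Answer: qvzy

Derivation:
Hunk 1: at line 4 remove [qztlu,fmhry,ejk] add [ehct,igfj] -> 12 lines: ckb vrvp jls woqs fqkk ehct igfj aqagv tyvde yrb qvzy xxnlc
Hunk 2: at line 2 remove [jls,woqs] add [bod,pkl] -> 12 lines: ckb vrvp bod pkl fqkk ehct igfj aqagv tyvde yrb qvzy xxnlc
Hunk 3: at line 5 remove [igfj,aqagv,tyvde] add [siy,wfdn] -> 11 lines: ckb vrvp bod pkl fqkk ehct siy wfdn yrb qvzy xxnlc
Final line 10: qvzy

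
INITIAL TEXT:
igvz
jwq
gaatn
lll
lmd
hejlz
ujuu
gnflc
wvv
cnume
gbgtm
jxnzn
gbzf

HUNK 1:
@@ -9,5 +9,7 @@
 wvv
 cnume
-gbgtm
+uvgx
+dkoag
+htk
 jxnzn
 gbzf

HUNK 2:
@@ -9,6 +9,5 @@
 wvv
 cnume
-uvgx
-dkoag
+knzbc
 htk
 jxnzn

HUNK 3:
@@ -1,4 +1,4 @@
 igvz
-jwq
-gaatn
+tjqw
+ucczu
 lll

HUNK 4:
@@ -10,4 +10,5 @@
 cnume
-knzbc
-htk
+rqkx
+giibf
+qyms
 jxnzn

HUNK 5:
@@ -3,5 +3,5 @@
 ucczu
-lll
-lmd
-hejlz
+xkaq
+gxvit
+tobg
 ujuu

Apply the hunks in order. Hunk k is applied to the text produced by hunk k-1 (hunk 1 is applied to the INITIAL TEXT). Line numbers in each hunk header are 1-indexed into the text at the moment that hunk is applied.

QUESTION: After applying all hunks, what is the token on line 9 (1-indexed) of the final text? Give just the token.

Answer: wvv

Derivation:
Hunk 1: at line 9 remove [gbgtm] add [uvgx,dkoag,htk] -> 15 lines: igvz jwq gaatn lll lmd hejlz ujuu gnflc wvv cnume uvgx dkoag htk jxnzn gbzf
Hunk 2: at line 9 remove [uvgx,dkoag] add [knzbc] -> 14 lines: igvz jwq gaatn lll lmd hejlz ujuu gnflc wvv cnume knzbc htk jxnzn gbzf
Hunk 3: at line 1 remove [jwq,gaatn] add [tjqw,ucczu] -> 14 lines: igvz tjqw ucczu lll lmd hejlz ujuu gnflc wvv cnume knzbc htk jxnzn gbzf
Hunk 4: at line 10 remove [knzbc,htk] add [rqkx,giibf,qyms] -> 15 lines: igvz tjqw ucczu lll lmd hejlz ujuu gnflc wvv cnume rqkx giibf qyms jxnzn gbzf
Hunk 5: at line 3 remove [lll,lmd,hejlz] add [xkaq,gxvit,tobg] -> 15 lines: igvz tjqw ucczu xkaq gxvit tobg ujuu gnflc wvv cnume rqkx giibf qyms jxnzn gbzf
Final line 9: wvv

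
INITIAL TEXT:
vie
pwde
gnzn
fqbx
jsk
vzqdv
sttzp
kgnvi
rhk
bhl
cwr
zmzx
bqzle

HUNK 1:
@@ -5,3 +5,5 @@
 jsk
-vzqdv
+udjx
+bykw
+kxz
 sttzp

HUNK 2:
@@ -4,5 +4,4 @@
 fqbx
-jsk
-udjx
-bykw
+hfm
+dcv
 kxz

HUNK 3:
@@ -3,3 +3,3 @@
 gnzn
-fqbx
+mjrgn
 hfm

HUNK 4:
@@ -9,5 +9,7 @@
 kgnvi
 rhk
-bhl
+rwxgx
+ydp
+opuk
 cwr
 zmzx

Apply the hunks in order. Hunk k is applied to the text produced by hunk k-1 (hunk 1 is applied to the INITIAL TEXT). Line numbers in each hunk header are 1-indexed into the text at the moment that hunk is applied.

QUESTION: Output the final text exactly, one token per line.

Answer: vie
pwde
gnzn
mjrgn
hfm
dcv
kxz
sttzp
kgnvi
rhk
rwxgx
ydp
opuk
cwr
zmzx
bqzle

Derivation:
Hunk 1: at line 5 remove [vzqdv] add [udjx,bykw,kxz] -> 15 lines: vie pwde gnzn fqbx jsk udjx bykw kxz sttzp kgnvi rhk bhl cwr zmzx bqzle
Hunk 2: at line 4 remove [jsk,udjx,bykw] add [hfm,dcv] -> 14 lines: vie pwde gnzn fqbx hfm dcv kxz sttzp kgnvi rhk bhl cwr zmzx bqzle
Hunk 3: at line 3 remove [fqbx] add [mjrgn] -> 14 lines: vie pwde gnzn mjrgn hfm dcv kxz sttzp kgnvi rhk bhl cwr zmzx bqzle
Hunk 4: at line 9 remove [bhl] add [rwxgx,ydp,opuk] -> 16 lines: vie pwde gnzn mjrgn hfm dcv kxz sttzp kgnvi rhk rwxgx ydp opuk cwr zmzx bqzle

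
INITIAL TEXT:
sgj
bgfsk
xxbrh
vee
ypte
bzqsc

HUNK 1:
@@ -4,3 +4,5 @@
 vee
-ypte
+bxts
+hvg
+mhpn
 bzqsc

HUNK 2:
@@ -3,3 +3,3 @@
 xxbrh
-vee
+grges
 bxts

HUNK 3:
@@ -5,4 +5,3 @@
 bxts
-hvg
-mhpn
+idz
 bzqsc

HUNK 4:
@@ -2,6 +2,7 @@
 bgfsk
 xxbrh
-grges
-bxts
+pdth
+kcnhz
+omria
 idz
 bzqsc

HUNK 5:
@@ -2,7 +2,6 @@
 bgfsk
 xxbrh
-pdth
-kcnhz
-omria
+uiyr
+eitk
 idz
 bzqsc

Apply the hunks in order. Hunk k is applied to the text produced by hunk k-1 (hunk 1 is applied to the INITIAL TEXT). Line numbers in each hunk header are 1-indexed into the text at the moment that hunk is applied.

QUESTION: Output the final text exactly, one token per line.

Answer: sgj
bgfsk
xxbrh
uiyr
eitk
idz
bzqsc

Derivation:
Hunk 1: at line 4 remove [ypte] add [bxts,hvg,mhpn] -> 8 lines: sgj bgfsk xxbrh vee bxts hvg mhpn bzqsc
Hunk 2: at line 3 remove [vee] add [grges] -> 8 lines: sgj bgfsk xxbrh grges bxts hvg mhpn bzqsc
Hunk 3: at line 5 remove [hvg,mhpn] add [idz] -> 7 lines: sgj bgfsk xxbrh grges bxts idz bzqsc
Hunk 4: at line 2 remove [grges,bxts] add [pdth,kcnhz,omria] -> 8 lines: sgj bgfsk xxbrh pdth kcnhz omria idz bzqsc
Hunk 5: at line 2 remove [pdth,kcnhz,omria] add [uiyr,eitk] -> 7 lines: sgj bgfsk xxbrh uiyr eitk idz bzqsc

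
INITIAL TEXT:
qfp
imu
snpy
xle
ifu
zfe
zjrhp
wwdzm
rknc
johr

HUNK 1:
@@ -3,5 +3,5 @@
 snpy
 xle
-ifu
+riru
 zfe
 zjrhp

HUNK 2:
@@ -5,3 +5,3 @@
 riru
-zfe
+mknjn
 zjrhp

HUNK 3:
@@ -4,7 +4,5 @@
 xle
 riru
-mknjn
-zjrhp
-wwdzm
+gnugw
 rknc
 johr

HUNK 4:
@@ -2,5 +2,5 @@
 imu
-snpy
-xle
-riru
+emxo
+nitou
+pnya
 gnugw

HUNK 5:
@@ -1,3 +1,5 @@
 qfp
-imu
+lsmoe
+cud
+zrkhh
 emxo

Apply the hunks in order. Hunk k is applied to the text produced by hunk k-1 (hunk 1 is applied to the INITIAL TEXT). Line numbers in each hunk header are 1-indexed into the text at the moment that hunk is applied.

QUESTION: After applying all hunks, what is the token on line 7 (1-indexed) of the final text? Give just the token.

Hunk 1: at line 3 remove [ifu] add [riru] -> 10 lines: qfp imu snpy xle riru zfe zjrhp wwdzm rknc johr
Hunk 2: at line 5 remove [zfe] add [mknjn] -> 10 lines: qfp imu snpy xle riru mknjn zjrhp wwdzm rknc johr
Hunk 3: at line 4 remove [mknjn,zjrhp,wwdzm] add [gnugw] -> 8 lines: qfp imu snpy xle riru gnugw rknc johr
Hunk 4: at line 2 remove [snpy,xle,riru] add [emxo,nitou,pnya] -> 8 lines: qfp imu emxo nitou pnya gnugw rknc johr
Hunk 5: at line 1 remove [imu] add [lsmoe,cud,zrkhh] -> 10 lines: qfp lsmoe cud zrkhh emxo nitou pnya gnugw rknc johr
Final line 7: pnya

Answer: pnya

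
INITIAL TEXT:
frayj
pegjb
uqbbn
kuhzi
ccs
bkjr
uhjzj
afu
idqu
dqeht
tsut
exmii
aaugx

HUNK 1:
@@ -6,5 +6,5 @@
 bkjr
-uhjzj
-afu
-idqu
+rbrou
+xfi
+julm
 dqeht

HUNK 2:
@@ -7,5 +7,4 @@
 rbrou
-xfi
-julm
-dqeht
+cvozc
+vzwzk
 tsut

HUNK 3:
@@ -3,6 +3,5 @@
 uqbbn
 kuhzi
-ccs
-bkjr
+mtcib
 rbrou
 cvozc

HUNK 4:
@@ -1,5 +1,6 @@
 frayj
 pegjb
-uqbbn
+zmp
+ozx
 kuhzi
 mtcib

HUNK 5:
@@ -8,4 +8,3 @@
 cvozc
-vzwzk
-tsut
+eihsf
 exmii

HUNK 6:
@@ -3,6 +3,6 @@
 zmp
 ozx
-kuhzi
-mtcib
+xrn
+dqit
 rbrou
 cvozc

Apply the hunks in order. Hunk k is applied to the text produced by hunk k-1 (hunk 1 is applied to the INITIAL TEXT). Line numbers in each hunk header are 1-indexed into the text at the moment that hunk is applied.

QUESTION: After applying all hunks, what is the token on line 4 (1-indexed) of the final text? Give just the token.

Hunk 1: at line 6 remove [uhjzj,afu,idqu] add [rbrou,xfi,julm] -> 13 lines: frayj pegjb uqbbn kuhzi ccs bkjr rbrou xfi julm dqeht tsut exmii aaugx
Hunk 2: at line 7 remove [xfi,julm,dqeht] add [cvozc,vzwzk] -> 12 lines: frayj pegjb uqbbn kuhzi ccs bkjr rbrou cvozc vzwzk tsut exmii aaugx
Hunk 3: at line 3 remove [ccs,bkjr] add [mtcib] -> 11 lines: frayj pegjb uqbbn kuhzi mtcib rbrou cvozc vzwzk tsut exmii aaugx
Hunk 4: at line 1 remove [uqbbn] add [zmp,ozx] -> 12 lines: frayj pegjb zmp ozx kuhzi mtcib rbrou cvozc vzwzk tsut exmii aaugx
Hunk 5: at line 8 remove [vzwzk,tsut] add [eihsf] -> 11 lines: frayj pegjb zmp ozx kuhzi mtcib rbrou cvozc eihsf exmii aaugx
Hunk 6: at line 3 remove [kuhzi,mtcib] add [xrn,dqit] -> 11 lines: frayj pegjb zmp ozx xrn dqit rbrou cvozc eihsf exmii aaugx
Final line 4: ozx

Answer: ozx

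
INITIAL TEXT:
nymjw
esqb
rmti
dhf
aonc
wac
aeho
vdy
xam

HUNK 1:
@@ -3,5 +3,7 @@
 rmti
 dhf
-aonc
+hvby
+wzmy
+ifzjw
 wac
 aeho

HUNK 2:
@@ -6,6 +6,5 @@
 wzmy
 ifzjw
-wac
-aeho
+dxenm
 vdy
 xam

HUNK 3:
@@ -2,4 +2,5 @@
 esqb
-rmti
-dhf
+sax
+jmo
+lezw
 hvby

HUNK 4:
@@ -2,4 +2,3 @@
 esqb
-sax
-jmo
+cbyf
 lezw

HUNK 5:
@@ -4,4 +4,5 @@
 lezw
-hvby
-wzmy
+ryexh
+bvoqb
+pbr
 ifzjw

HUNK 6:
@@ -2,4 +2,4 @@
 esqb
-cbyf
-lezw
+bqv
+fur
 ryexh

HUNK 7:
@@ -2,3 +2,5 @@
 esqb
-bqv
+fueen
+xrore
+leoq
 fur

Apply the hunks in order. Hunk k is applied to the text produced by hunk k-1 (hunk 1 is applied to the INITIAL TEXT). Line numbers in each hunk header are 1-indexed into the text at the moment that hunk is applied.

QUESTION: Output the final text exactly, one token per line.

Hunk 1: at line 3 remove [aonc] add [hvby,wzmy,ifzjw] -> 11 lines: nymjw esqb rmti dhf hvby wzmy ifzjw wac aeho vdy xam
Hunk 2: at line 6 remove [wac,aeho] add [dxenm] -> 10 lines: nymjw esqb rmti dhf hvby wzmy ifzjw dxenm vdy xam
Hunk 3: at line 2 remove [rmti,dhf] add [sax,jmo,lezw] -> 11 lines: nymjw esqb sax jmo lezw hvby wzmy ifzjw dxenm vdy xam
Hunk 4: at line 2 remove [sax,jmo] add [cbyf] -> 10 lines: nymjw esqb cbyf lezw hvby wzmy ifzjw dxenm vdy xam
Hunk 5: at line 4 remove [hvby,wzmy] add [ryexh,bvoqb,pbr] -> 11 lines: nymjw esqb cbyf lezw ryexh bvoqb pbr ifzjw dxenm vdy xam
Hunk 6: at line 2 remove [cbyf,lezw] add [bqv,fur] -> 11 lines: nymjw esqb bqv fur ryexh bvoqb pbr ifzjw dxenm vdy xam
Hunk 7: at line 2 remove [bqv] add [fueen,xrore,leoq] -> 13 lines: nymjw esqb fueen xrore leoq fur ryexh bvoqb pbr ifzjw dxenm vdy xam

Answer: nymjw
esqb
fueen
xrore
leoq
fur
ryexh
bvoqb
pbr
ifzjw
dxenm
vdy
xam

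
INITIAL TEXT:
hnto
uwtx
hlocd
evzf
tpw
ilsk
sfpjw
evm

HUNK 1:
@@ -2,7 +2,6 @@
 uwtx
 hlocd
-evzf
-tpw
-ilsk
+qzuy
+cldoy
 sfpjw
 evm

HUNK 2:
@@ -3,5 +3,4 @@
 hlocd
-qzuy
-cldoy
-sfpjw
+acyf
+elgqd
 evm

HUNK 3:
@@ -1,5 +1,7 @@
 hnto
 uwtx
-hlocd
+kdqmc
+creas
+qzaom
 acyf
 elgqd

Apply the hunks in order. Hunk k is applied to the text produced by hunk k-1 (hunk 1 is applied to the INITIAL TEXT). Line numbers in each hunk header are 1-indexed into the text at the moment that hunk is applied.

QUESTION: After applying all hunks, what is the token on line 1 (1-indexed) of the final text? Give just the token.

Answer: hnto

Derivation:
Hunk 1: at line 2 remove [evzf,tpw,ilsk] add [qzuy,cldoy] -> 7 lines: hnto uwtx hlocd qzuy cldoy sfpjw evm
Hunk 2: at line 3 remove [qzuy,cldoy,sfpjw] add [acyf,elgqd] -> 6 lines: hnto uwtx hlocd acyf elgqd evm
Hunk 3: at line 1 remove [hlocd] add [kdqmc,creas,qzaom] -> 8 lines: hnto uwtx kdqmc creas qzaom acyf elgqd evm
Final line 1: hnto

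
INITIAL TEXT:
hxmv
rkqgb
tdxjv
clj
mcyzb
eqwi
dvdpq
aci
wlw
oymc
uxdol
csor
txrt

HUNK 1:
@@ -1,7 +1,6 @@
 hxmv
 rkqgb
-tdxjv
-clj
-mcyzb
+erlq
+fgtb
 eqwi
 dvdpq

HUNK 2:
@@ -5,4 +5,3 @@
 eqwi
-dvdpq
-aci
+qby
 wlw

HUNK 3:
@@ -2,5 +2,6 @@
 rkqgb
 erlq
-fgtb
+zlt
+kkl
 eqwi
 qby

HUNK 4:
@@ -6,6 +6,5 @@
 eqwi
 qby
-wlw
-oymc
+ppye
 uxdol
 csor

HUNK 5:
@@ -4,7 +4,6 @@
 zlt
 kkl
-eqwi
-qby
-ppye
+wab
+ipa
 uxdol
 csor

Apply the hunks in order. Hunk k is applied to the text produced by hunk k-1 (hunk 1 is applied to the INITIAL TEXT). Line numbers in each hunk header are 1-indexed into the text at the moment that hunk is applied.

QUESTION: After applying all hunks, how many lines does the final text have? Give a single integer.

Hunk 1: at line 1 remove [tdxjv,clj,mcyzb] add [erlq,fgtb] -> 12 lines: hxmv rkqgb erlq fgtb eqwi dvdpq aci wlw oymc uxdol csor txrt
Hunk 2: at line 5 remove [dvdpq,aci] add [qby] -> 11 lines: hxmv rkqgb erlq fgtb eqwi qby wlw oymc uxdol csor txrt
Hunk 3: at line 2 remove [fgtb] add [zlt,kkl] -> 12 lines: hxmv rkqgb erlq zlt kkl eqwi qby wlw oymc uxdol csor txrt
Hunk 4: at line 6 remove [wlw,oymc] add [ppye] -> 11 lines: hxmv rkqgb erlq zlt kkl eqwi qby ppye uxdol csor txrt
Hunk 5: at line 4 remove [eqwi,qby,ppye] add [wab,ipa] -> 10 lines: hxmv rkqgb erlq zlt kkl wab ipa uxdol csor txrt
Final line count: 10

Answer: 10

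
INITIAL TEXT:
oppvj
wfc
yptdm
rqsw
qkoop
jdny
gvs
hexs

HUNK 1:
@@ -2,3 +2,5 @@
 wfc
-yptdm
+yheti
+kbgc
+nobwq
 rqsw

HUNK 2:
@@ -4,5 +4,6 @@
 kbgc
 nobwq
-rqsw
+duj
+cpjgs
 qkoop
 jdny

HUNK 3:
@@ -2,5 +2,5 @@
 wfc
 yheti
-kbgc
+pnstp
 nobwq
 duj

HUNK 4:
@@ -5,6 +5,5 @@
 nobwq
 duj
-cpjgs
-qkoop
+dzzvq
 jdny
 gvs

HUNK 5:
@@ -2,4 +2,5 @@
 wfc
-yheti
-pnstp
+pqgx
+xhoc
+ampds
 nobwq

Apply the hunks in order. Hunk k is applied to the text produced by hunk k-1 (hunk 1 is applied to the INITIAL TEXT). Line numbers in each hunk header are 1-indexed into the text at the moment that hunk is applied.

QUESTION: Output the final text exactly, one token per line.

Hunk 1: at line 2 remove [yptdm] add [yheti,kbgc,nobwq] -> 10 lines: oppvj wfc yheti kbgc nobwq rqsw qkoop jdny gvs hexs
Hunk 2: at line 4 remove [rqsw] add [duj,cpjgs] -> 11 lines: oppvj wfc yheti kbgc nobwq duj cpjgs qkoop jdny gvs hexs
Hunk 3: at line 2 remove [kbgc] add [pnstp] -> 11 lines: oppvj wfc yheti pnstp nobwq duj cpjgs qkoop jdny gvs hexs
Hunk 4: at line 5 remove [cpjgs,qkoop] add [dzzvq] -> 10 lines: oppvj wfc yheti pnstp nobwq duj dzzvq jdny gvs hexs
Hunk 5: at line 2 remove [yheti,pnstp] add [pqgx,xhoc,ampds] -> 11 lines: oppvj wfc pqgx xhoc ampds nobwq duj dzzvq jdny gvs hexs

Answer: oppvj
wfc
pqgx
xhoc
ampds
nobwq
duj
dzzvq
jdny
gvs
hexs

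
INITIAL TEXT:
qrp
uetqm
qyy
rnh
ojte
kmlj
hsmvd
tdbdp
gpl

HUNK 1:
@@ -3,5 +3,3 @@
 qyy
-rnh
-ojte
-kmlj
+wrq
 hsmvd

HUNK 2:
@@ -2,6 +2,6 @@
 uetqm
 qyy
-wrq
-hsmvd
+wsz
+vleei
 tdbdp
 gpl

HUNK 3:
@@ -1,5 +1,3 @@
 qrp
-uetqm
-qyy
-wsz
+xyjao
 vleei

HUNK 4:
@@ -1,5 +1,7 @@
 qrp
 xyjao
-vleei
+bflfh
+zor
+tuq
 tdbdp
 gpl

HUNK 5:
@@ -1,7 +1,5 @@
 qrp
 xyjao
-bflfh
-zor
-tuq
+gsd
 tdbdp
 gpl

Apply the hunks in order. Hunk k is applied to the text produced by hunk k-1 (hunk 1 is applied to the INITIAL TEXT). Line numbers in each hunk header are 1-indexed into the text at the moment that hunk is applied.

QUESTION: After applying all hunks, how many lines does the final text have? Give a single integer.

Hunk 1: at line 3 remove [rnh,ojte,kmlj] add [wrq] -> 7 lines: qrp uetqm qyy wrq hsmvd tdbdp gpl
Hunk 2: at line 2 remove [wrq,hsmvd] add [wsz,vleei] -> 7 lines: qrp uetqm qyy wsz vleei tdbdp gpl
Hunk 3: at line 1 remove [uetqm,qyy,wsz] add [xyjao] -> 5 lines: qrp xyjao vleei tdbdp gpl
Hunk 4: at line 1 remove [vleei] add [bflfh,zor,tuq] -> 7 lines: qrp xyjao bflfh zor tuq tdbdp gpl
Hunk 5: at line 1 remove [bflfh,zor,tuq] add [gsd] -> 5 lines: qrp xyjao gsd tdbdp gpl
Final line count: 5

Answer: 5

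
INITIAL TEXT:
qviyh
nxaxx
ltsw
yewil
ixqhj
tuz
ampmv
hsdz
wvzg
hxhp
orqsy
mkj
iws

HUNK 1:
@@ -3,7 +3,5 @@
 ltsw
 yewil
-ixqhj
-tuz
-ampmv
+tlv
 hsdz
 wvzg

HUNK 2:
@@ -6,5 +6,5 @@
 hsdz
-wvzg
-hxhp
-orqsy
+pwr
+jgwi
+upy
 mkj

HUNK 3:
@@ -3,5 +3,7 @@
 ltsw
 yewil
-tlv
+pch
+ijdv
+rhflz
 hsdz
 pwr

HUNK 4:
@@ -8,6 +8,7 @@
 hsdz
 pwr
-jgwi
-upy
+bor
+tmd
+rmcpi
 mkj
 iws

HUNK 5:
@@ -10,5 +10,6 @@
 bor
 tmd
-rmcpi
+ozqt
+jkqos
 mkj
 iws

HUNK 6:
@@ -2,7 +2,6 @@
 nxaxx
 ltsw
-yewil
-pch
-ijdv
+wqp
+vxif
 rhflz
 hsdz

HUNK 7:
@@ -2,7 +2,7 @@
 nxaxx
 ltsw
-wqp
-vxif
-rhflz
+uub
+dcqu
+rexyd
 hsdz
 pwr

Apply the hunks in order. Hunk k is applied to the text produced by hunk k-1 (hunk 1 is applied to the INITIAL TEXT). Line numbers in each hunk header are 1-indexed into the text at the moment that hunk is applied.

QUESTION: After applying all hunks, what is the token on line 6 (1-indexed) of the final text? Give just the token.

Answer: rexyd

Derivation:
Hunk 1: at line 3 remove [ixqhj,tuz,ampmv] add [tlv] -> 11 lines: qviyh nxaxx ltsw yewil tlv hsdz wvzg hxhp orqsy mkj iws
Hunk 2: at line 6 remove [wvzg,hxhp,orqsy] add [pwr,jgwi,upy] -> 11 lines: qviyh nxaxx ltsw yewil tlv hsdz pwr jgwi upy mkj iws
Hunk 3: at line 3 remove [tlv] add [pch,ijdv,rhflz] -> 13 lines: qviyh nxaxx ltsw yewil pch ijdv rhflz hsdz pwr jgwi upy mkj iws
Hunk 4: at line 8 remove [jgwi,upy] add [bor,tmd,rmcpi] -> 14 lines: qviyh nxaxx ltsw yewil pch ijdv rhflz hsdz pwr bor tmd rmcpi mkj iws
Hunk 5: at line 10 remove [rmcpi] add [ozqt,jkqos] -> 15 lines: qviyh nxaxx ltsw yewil pch ijdv rhflz hsdz pwr bor tmd ozqt jkqos mkj iws
Hunk 6: at line 2 remove [yewil,pch,ijdv] add [wqp,vxif] -> 14 lines: qviyh nxaxx ltsw wqp vxif rhflz hsdz pwr bor tmd ozqt jkqos mkj iws
Hunk 7: at line 2 remove [wqp,vxif,rhflz] add [uub,dcqu,rexyd] -> 14 lines: qviyh nxaxx ltsw uub dcqu rexyd hsdz pwr bor tmd ozqt jkqos mkj iws
Final line 6: rexyd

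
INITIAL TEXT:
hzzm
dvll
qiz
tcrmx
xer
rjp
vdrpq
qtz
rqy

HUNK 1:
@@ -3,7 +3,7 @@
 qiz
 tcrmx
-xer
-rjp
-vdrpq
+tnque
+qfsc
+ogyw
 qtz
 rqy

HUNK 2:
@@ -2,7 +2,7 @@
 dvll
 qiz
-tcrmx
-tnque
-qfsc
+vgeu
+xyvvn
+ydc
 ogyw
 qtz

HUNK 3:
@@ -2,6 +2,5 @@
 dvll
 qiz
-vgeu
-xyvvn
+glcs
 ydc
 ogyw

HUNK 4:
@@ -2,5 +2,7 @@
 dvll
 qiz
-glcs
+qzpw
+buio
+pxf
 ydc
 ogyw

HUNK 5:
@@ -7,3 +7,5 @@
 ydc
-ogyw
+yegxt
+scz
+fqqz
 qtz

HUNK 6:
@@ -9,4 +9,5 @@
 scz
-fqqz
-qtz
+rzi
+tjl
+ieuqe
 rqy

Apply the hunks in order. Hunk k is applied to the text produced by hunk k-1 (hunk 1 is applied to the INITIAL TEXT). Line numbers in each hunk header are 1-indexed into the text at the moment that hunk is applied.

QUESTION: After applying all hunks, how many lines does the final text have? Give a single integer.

Answer: 13

Derivation:
Hunk 1: at line 3 remove [xer,rjp,vdrpq] add [tnque,qfsc,ogyw] -> 9 lines: hzzm dvll qiz tcrmx tnque qfsc ogyw qtz rqy
Hunk 2: at line 2 remove [tcrmx,tnque,qfsc] add [vgeu,xyvvn,ydc] -> 9 lines: hzzm dvll qiz vgeu xyvvn ydc ogyw qtz rqy
Hunk 3: at line 2 remove [vgeu,xyvvn] add [glcs] -> 8 lines: hzzm dvll qiz glcs ydc ogyw qtz rqy
Hunk 4: at line 2 remove [glcs] add [qzpw,buio,pxf] -> 10 lines: hzzm dvll qiz qzpw buio pxf ydc ogyw qtz rqy
Hunk 5: at line 7 remove [ogyw] add [yegxt,scz,fqqz] -> 12 lines: hzzm dvll qiz qzpw buio pxf ydc yegxt scz fqqz qtz rqy
Hunk 6: at line 9 remove [fqqz,qtz] add [rzi,tjl,ieuqe] -> 13 lines: hzzm dvll qiz qzpw buio pxf ydc yegxt scz rzi tjl ieuqe rqy
Final line count: 13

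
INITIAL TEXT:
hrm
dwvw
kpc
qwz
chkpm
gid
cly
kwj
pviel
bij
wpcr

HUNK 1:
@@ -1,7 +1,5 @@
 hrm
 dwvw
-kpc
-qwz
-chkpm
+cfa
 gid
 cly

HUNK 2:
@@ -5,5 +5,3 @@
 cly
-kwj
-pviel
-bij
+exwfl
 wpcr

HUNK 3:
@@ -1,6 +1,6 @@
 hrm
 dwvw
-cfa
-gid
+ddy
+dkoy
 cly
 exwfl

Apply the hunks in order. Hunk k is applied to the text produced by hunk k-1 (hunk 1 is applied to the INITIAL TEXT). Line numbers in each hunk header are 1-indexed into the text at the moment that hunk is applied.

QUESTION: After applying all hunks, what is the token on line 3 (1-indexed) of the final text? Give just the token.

Answer: ddy

Derivation:
Hunk 1: at line 1 remove [kpc,qwz,chkpm] add [cfa] -> 9 lines: hrm dwvw cfa gid cly kwj pviel bij wpcr
Hunk 2: at line 5 remove [kwj,pviel,bij] add [exwfl] -> 7 lines: hrm dwvw cfa gid cly exwfl wpcr
Hunk 3: at line 1 remove [cfa,gid] add [ddy,dkoy] -> 7 lines: hrm dwvw ddy dkoy cly exwfl wpcr
Final line 3: ddy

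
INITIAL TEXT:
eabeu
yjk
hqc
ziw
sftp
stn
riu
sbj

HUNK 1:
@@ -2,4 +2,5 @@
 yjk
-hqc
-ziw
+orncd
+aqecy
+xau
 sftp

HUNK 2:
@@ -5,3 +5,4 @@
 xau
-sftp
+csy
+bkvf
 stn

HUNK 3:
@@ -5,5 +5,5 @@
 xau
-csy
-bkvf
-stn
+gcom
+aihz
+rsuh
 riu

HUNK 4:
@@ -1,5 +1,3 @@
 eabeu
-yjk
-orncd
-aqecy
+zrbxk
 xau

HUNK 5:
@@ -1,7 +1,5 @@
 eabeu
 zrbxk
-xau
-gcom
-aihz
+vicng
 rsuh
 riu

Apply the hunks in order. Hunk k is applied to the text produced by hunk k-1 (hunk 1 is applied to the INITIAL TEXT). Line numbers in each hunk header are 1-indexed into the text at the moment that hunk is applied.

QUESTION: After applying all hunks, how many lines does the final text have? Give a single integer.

Answer: 6

Derivation:
Hunk 1: at line 2 remove [hqc,ziw] add [orncd,aqecy,xau] -> 9 lines: eabeu yjk orncd aqecy xau sftp stn riu sbj
Hunk 2: at line 5 remove [sftp] add [csy,bkvf] -> 10 lines: eabeu yjk orncd aqecy xau csy bkvf stn riu sbj
Hunk 3: at line 5 remove [csy,bkvf,stn] add [gcom,aihz,rsuh] -> 10 lines: eabeu yjk orncd aqecy xau gcom aihz rsuh riu sbj
Hunk 4: at line 1 remove [yjk,orncd,aqecy] add [zrbxk] -> 8 lines: eabeu zrbxk xau gcom aihz rsuh riu sbj
Hunk 5: at line 1 remove [xau,gcom,aihz] add [vicng] -> 6 lines: eabeu zrbxk vicng rsuh riu sbj
Final line count: 6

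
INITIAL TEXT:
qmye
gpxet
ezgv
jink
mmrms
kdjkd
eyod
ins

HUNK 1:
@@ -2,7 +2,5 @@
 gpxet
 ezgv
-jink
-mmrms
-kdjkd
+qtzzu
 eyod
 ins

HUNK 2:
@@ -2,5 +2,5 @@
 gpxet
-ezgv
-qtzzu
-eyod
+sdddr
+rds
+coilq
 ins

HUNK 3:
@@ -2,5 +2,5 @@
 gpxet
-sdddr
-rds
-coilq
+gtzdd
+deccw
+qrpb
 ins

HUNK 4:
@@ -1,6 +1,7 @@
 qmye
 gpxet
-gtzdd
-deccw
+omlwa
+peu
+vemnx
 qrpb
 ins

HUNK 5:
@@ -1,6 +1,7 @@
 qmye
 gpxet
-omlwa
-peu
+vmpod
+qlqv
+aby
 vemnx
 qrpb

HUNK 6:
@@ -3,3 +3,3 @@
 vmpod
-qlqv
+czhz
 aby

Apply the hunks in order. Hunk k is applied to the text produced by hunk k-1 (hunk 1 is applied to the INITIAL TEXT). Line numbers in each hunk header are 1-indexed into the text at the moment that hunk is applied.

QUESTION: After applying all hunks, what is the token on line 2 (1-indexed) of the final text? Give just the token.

Hunk 1: at line 2 remove [jink,mmrms,kdjkd] add [qtzzu] -> 6 lines: qmye gpxet ezgv qtzzu eyod ins
Hunk 2: at line 2 remove [ezgv,qtzzu,eyod] add [sdddr,rds,coilq] -> 6 lines: qmye gpxet sdddr rds coilq ins
Hunk 3: at line 2 remove [sdddr,rds,coilq] add [gtzdd,deccw,qrpb] -> 6 lines: qmye gpxet gtzdd deccw qrpb ins
Hunk 4: at line 1 remove [gtzdd,deccw] add [omlwa,peu,vemnx] -> 7 lines: qmye gpxet omlwa peu vemnx qrpb ins
Hunk 5: at line 1 remove [omlwa,peu] add [vmpod,qlqv,aby] -> 8 lines: qmye gpxet vmpod qlqv aby vemnx qrpb ins
Hunk 6: at line 3 remove [qlqv] add [czhz] -> 8 lines: qmye gpxet vmpod czhz aby vemnx qrpb ins
Final line 2: gpxet

Answer: gpxet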